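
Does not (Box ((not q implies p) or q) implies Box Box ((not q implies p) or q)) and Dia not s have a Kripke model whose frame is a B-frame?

Satisfiable (open branch found)

1. not (Box ((not q implies p) or q) implies Box Box ((not q implies p) or q)) and Dia not s, u
2. not (Box ((not q implies p) or q) implies Box Box ((not q implies p) or q)), u   [and-rule on 1]
3. Dia not s, u   [and-rule on 1]
4. Box ((not q implies p) or q), u   [neg-implies-rule on 2]
5. not Box Box ((not q implies p) or q), u   [neg-implies-rule on 2]
6. (not q implies p) or q, u   [Box-rule on 4 via uRu]
7. q, u   [or-rule on 6 (branches; this branch)]
8. not s, v   [Dia-rule on 3: fresh world v, uRv]
9. (not q implies p) or q, v   [Box-rule on 4 via uRv]
10. q, v   [or-rule on 9 (branches; this branch)]
11. not Box ((not q implies p) or q), w   [neg-Box-rule on 5: fresh world w, uRw]
12. (not q implies p) or q, w   [Box-rule on 4 via uRw]
13. q, w   [or-rule on 12 (branches; this branch)]
14. not ((not q implies p) or q), x   [neg-Box-rule on 11: fresh world x, wRx]
15. not (not q implies p), x   [neg-or-rule on 14]
16. not q, x   [neg-or-rule on 14]
17. not p, x   [neg-implies-rule on 15]
Accessibility: uRu, uRv, uRw, vRu, vRv, wRu, wRw, wRx, xRw, xRx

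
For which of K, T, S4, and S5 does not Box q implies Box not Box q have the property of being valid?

S5

S5-tableau for the negation not (not Box q implies Box not Box q):
1. not (not Box q implies Box not Box q), 0
2. not Box q, 0
3. not Box not Box q, 0
4. not q, 1
5. Box q, 2
6. q, 0
7. q, 1
Accessibility: 0R0, 0R1, 0R2, 1R0, 1R1, 1R2, 2R0, 2R1, 2R2
Branch closes: q and not q both at 1.
Every branch closes (one shown): valid in S5.
S4-tableau for the negation not (not Box q implies Box not Box q):
1. not (not Box q implies Box not Box q), 0
2. not Box q, 0
3. not Box not Box q, 0
4. not q, 1
5. Box q, 2
6. q, 2
Accessibility: 0R0, 0R1, 0R2, 1R1, 2R2
Complete open branch: countermodel on an S4-frame, so not valid in S4, nor in K, T (the same frame is also a K-frame and a T-frame).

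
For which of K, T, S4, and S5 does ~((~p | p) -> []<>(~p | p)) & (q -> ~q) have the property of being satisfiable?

K

K-tableau for the formula:
1. ~((~p | p) -> []<>(~p | p)) & (q -> ~q), u
2. ~((~p | p) -> []<>(~p | p)), u   [&-rule on 1]
3. q -> ~q, u   [&-rule on 1]
4. ~p | p, u   [~->-rule on 2]
5. ~[]<>(~p | p), u   [~->-rule on 2]
6. ~q, u   [->-rule on 3 (branches; this branch)]
7. p, u   [|-rule on 4 (branches; this branch)]
8. ~<>(~p | p), v   [~[]-rule on 5: fresh world v, uRv]
Accessibility: uRv
Complete open branch: satisfiable in K.
T-tableau for the formula:
1. ~((~p | p) -> []<>(~p | p)) & (q -> ~q), u
2. ~((~p | p) -> []<>(~p | p)), u   [&-rule on 1]
3. q -> ~q, u   [&-rule on 1]
4. ~p | p, u   [~->-rule on 2]
5. ~[]<>(~p | p), u   [~->-rule on 2]
6. ~q, u   [->-rule on 3 (branches; this branch)]
7. p, u   [|-rule on 4 (branches; this branch)]
8. ~<>(~p | p), v   [~[]-rule on 5: fresh world v, uRv]
9. ~(~p | p), v   [~<>-rule on 8 via vRv]
10. p, v   [~|-rule on 9]
11. ~p, v   [~|-rule on 9]
Accessibility: uRu, uRv, vRv
Branch closes: p and ~p both at v.
Every branch closes (one shown): unsatisfiable in T, hence also in S4, S5 (every S4/S5-frame is a T-frame).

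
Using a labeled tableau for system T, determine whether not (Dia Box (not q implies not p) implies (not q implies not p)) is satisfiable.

1. not (Dia Box (not q implies not p) implies (not q implies not p)), u
2. Dia Box (not q implies not p), u   [neg-implies-rule on 1]
3. not (not q implies not p), u   [neg-implies-rule on 1]
4. not q, u   [neg-implies-rule on 3]
5. p, u   [neg-implies-rule on 3]
6. Box (not q implies not p), v   [Dia-rule on 2: fresh world v, uRv]
7. not q implies not p, v   [Box-rule on 6 via vRv]
8. not p, v   [implies-rule on 7 (branches; this branch)]
Accessibility: uRu, uRv, vRv

Yes, satisfiable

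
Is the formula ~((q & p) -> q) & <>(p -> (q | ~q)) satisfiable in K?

Unsatisfiable (every branch closes)

1. ~((q & p) -> q) & <>(p -> (q | ~q)), 0
2. ~((q & p) -> q), 0   [&-rule on 1]
3. <>(p -> (q | ~q)), 0   [&-rule on 1]
4. q & p, 0   [~->-rule on 2]
5. ~q, 0   [~->-rule on 2]
6. q, 0   [&-rule on 4]
7. p, 0   [&-rule on 4]
Branch closes: q and ~q both at 0.
(One branch shown.) All branches close.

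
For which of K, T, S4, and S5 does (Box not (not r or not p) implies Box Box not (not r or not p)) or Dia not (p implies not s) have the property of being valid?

S4-tableau for the negation not ((Box not (not r or not p) implies Box Box not (not r or not p)) or Dia not (p implies not s)):
1. not ((Box not (not r or not p) implies Box Box not (not r or not p)) or Dia not (p implies not s)), w0
2. not (Box not (not r or not p) implies Box Box not (not r or not p)), w0
3. not Dia not (p implies not s), w0
4. Box not (not r or not p), w0
5. not Box Box not (not r or not p), w0
6. p implies not s, w0
7. not (not r or not p), w0
8. r, w0
9. p, w0
10. not s, w0
11. not Box not (not r or not p), w1
12. p implies not s, w1
13. not (not r or not p), w1
14. r, w1
15. p, w1
16. not s, w1
17. not r or not p, w2
18. p implies not s, w2
19. not (not r or not p), w2
20. r, w2
21. p, w2
22. not p, w2
Accessibility: w0Rw0, w0Rw1, w0Rw2, w1Rw1, w1Rw2, w2Rw2
Branch closes: p and not p both at w2.
Every branch closes (one shown): valid in S4, hence also in S5 (every theorem of S4 is a theorem of S5).
T-tableau for the negation not ((Box not (not r or not p) implies Box Box not (not r or not p)) or Dia not (p implies not s)):
1. not ((Box not (not r or not p) implies Box Box not (not r or not p)) or Dia not (p implies not s)), w0
2. not (Box not (not r or not p) implies Box Box not (not r or not p)), w0
3. not Dia not (p implies not s), w0
4. Box not (not r or not p), w0
5. not Box Box not (not r or not p), w0
6. p implies not s, w0
7. not (not r or not p), w0
8. r, w0
9. p, w0
10. not s, w0
11. not Box not (not r or not p), w1
12. p implies not s, w1
13. not (not r or not p), w1
14. r, w1
15. p, w1
16. not s, w1
17. not r or not p, w2
18. not p, w2
Accessibility: w0Rw0, w0Rw1, w1Rw1, w1Rw2, w2Rw2
Complete open branch: countermodel on a T-frame, so not valid in T, nor in K (the same frame is also a K-frame).

S4, S5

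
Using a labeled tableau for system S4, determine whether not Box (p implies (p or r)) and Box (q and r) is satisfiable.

Unsatisfiable

1. not Box (p implies (p or r)) and Box (q and r), u
2. not Box (p implies (p or r)), u
3. Box (q and r), u
4. q and r, u
5. q, u
6. r, u
7. not (p implies (p or r)), v
8. p, v
9. not (p or r), v
10. not p, v
11. not r, v
Accessibility: uRu, uRv, vRv
Branch closes: p and not p both at v.
(One branch shown.) All branches close.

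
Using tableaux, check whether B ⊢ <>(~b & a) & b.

Not valid

Tableau for the negation ~(<>(~b & a) & b):
1. ~(<>(~b & a) & b), u
2. ~b, u   [~&-rule on 1 (branches; this branch)]
Accessibility: uRu
The negation has an open branch (countermodel exists).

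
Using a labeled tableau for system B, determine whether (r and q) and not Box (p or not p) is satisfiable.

1. (r and q) and not Box (p or not p), u
2. r and q, u   [and-rule on 1]
3. not Box (p or not p), u   [and-rule on 1]
4. r, u   [and-rule on 2]
5. q, u   [and-rule on 2]
6. not (p or not p), v   [neg-Box-rule on 3: fresh world v, uRv]
7. not p, v   [neg-or-rule on 6]
8. p, v   [neg-or-rule on 6]
Accessibility: uRu, uRv, vRu, vRv
Branch closes: p and not p both at v.
Every branch closes; the branch above is one of them.

Unsatisfiable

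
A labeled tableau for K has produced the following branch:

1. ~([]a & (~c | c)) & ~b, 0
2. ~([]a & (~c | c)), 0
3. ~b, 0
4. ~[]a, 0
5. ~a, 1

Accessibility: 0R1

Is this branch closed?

No, open

No world carries both an atom and its negation.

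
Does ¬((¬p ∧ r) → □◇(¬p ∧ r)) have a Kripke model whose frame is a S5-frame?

1. ¬((¬p ∧ r) → □◇(¬p ∧ r)), 0
2. ¬p ∧ r, 0
3. ¬□◇(¬p ∧ r), 0
4. ¬p, 0
5. r, 0
6. ¬◇(¬p ∧ r), 1
7. ¬(¬p ∧ r), 0
8. ¬(¬p ∧ r), 1
9. ¬r, 0
Accessibility: 0R0, 0R1, 1R0, 1R1
Branch closes: r and ¬r both at 0.
Every branch closes; the branch above is one of them.

Unsatisfiable (every branch closes)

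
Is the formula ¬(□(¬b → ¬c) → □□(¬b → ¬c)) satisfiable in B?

1. ¬(□(¬b → ¬c) → □□(¬b → ¬c)), u
2. □(¬b → ¬c), u
3. ¬□□(¬b → ¬c), u
4. ¬b → ¬c, u
5. ¬c, u
6. ¬□(¬b → ¬c), v
7. ¬b → ¬c, v
8. ¬c, v
9. ¬(¬b → ¬c), w
10. ¬b, w
11. c, w
Accessibility: uRu, uRv, vRu, vRv, vRw, wRv, wRw

Satisfiable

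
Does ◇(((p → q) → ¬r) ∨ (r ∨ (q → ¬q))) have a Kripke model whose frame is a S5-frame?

Yes, satisfiable

1. ◇(((p → q) → ¬r) ∨ (r ∨ (q → ¬q))), w0
2. ((p → q) → ¬r) ∨ (r ∨ (q → ¬q)), w1   [◇-rule on 1: fresh world w1, w0Rw1]
3. r ∨ (q → ¬q), w1   [∨-rule on 2 (branches; this branch)]
4. q → ¬q, w1   [∨-rule on 3 (branches; this branch)]
5. ¬q, w1   [→-rule on 4 (branches; this branch)]
Accessibility: w0Rw0, w0Rw1, w1Rw0, w1Rw1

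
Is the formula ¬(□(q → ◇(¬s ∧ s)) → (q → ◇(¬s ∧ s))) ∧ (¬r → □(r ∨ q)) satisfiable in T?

1. ¬(□(q → ◇(¬s ∧ s)) → (q → ◇(¬s ∧ s))) ∧ (¬r → □(r ∨ q)), 0
2. ¬(□(q → ◇(¬s ∧ s)) → (q → ◇(¬s ∧ s))), 0
3. ¬r → □(r ∨ q), 0
4. □(q → ◇(¬s ∧ s)), 0
5. ¬(q → ◇(¬s ∧ s)), 0
6. q, 0
7. ¬◇(¬s ∧ s), 0
8. q → ◇(¬s ∧ s), 0
9. ¬(¬s ∧ s), 0
10. □(r ∨ q), 0
11. r ∨ q, 0
12. ◇(¬s ∧ s), 0
13. ¬s, 0
14. ¬s ∧ s, 1
15. ¬s, 1
16. s, 1
Accessibility: 0R0, 0R1, 1R1
Branch closes: s and ¬s both at 1.
(One branch shown.) All branches close.

Unsatisfiable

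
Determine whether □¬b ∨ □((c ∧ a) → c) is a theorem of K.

Tableau for the negation ¬(□¬b ∨ □((c ∧ a) → c)):
1. ¬(□¬b ∨ □((c ∧ a) → c)), 0
2. ¬□¬b, 0
3. ¬□((c ∧ a) → c), 0
4. b, 1
5. ¬((c ∧ a) → c), 2
6. c ∧ a, 2
7. ¬c, 2
8. c, 2
9. a, 2
Accessibility: 0R1, 0R2
Branch closes: c and ¬c both at 2.
All branches of the negation close; one closing branch shown above.

Valid in K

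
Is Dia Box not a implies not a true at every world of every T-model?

Tableau for the negation not (Dia Box not a implies not a):
1. not (Dia Box not a implies not a), 0
2. Dia Box not a, 0
3. a, 0
4. Box not a, 1
5. not a, 1
Accessibility: 0R0, 0R1, 1R1
The negation has an open branch (countermodel exists).

Not valid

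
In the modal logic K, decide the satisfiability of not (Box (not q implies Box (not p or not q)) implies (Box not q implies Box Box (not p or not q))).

1. not (Box (not q implies Box (not p or not q)) implies (Box not q implies Box Box (not p or not q))), w0
2. Box (not q implies Box (not p or not q)), w0
3. not (Box not q implies Box Box (not p or not q)), w0
4. Box not q, w0
5. not Box Box (not p or not q), w0
6. not Box (not p or not q), w1
7. not q implies Box (not p or not q), w1
8. not q, w1
9. Box (not p or not q), w1
10. not (not p or not q), w2
11. p, w2
12. q, w2
13. not p or not q, w2
14. not q, w2
Accessibility: w0Rw1, w1Rw2
Branch closes: q and not q both at w2.
(One branch shown.) All branches close.

Unsatisfiable (every branch closes)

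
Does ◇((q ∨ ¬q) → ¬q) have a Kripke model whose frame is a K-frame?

Yes, satisfiable

1. ◇((q ∨ ¬q) → ¬q), u
2. (q ∨ ¬q) → ¬q, v
3. ¬q, v
Accessibility: uRv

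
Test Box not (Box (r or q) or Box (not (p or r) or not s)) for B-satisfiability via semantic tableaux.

1. Box not (Box (r or q) or Box (not (p or r) or not s)), 0
2. not (Box (r or q) or Box (not (p or r) or not s)), 0
3. not Box (r or q), 0
4. not Box (not (p or r) or not s), 0
5. not (r or q), 1
6. not r, 1
7. not q, 1
8. not (Box (r or q) or Box (not (p or r) or not s)), 1
9. not Box (r or q), 1
10. not Box (not (p or r) or not s), 1
11. not (not (p or r) or not s), 2
12. p or r, 2
13. s, 2
14. not (Box (r or q) or Box (not (p or r) or not s)), 2
15. not Box (r or q), 2
16. not Box (not (p or r) or not s), 2
17. r, 2
18. not (r or q), 3
19. not r, 3
20. not q, 3
21. not (not (p or r) or not s), 4
22. p or r, 4
23. s, 4
24. r, 4
25. not (r or q), 5
26. not r, 5
27. not q, 5
28. not (not (p or r) or not s), 6
29. p or r, 6
30. s, 6
31. r, 6
Accessibility: 0R0, 0R1, 0R2, 1R0, 1R1, 1R3, 1R4, 2R0, 2R2, 2R5, 2R6, 3R1, 3R3, 4R1, 4R4, 5R2, 5R5, 6R2, 6R6

Satisfiable (open branch found)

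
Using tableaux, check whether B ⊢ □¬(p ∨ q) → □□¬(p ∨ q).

Invalid (countermodel exists)

Tableau for the negation ¬(□¬(p ∨ q) → □□¬(p ∨ q)):
1. ¬(□¬(p ∨ q) → □□¬(p ∨ q)), 0
2. □¬(p ∨ q), 0   [¬→-rule on 1]
3. ¬□□¬(p ∨ q), 0   [¬→-rule on 1]
4. ¬(p ∨ q), 0   [□-rule on 2 via 0R0]
5. ¬p, 0   [¬∨-rule on 4]
6. ¬q, 0   [¬∨-rule on 4]
7. ¬□¬(p ∨ q), 1   [¬□-rule on 3: fresh world 1, 0R1]
8. ¬(p ∨ q), 1   [□-rule on 2 via 0R1]
9. ¬p, 1   [¬∨-rule on 8]
10. ¬q, 1   [¬∨-rule on 8]
11. p ∨ q, 2   [¬□-rule on 7: fresh world 2, 1R2]
12. q, 2   [∨-rule on 11 (branches; this branch)]
Accessibility: 0R0, 0R1, 1R0, 1R1, 1R2, 2R1, 2R2
The negation has an open branch (countermodel exists).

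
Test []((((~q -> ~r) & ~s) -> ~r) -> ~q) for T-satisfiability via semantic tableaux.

Satisfiable

1. []((((~q -> ~r) & ~s) -> ~r) -> ~q), 0
2. (((~q -> ~r) & ~s) -> ~r) -> ~q, 0   [[]-rule on 1 via 0R0]
3. ~q, 0   [->-rule on 2 (branches; this branch)]
Accessibility: 0R0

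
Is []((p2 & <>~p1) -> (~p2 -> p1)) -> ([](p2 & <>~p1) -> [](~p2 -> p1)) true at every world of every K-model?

Tableau for the negation ~([]((p2 & <>~p1) -> (~p2 -> p1)) -> ([](p2 & <>~p1) -> [](~p2 -> p1))):
1. ~([]((p2 & <>~p1) -> (~p2 -> p1)) -> ([](p2 & <>~p1) -> [](~p2 -> p1))), 0
2. []((p2 & <>~p1) -> (~p2 -> p1)), 0   [~->-rule on 1]
3. ~([](p2 & <>~p1) -> [](~p2 -> p1)), 0   [~->-rule on 1]
4. [](p2 & <>~p1), 0   [~->-rule on 3]
5. ~[](~p2 -> p1), 0   [~->-rule on 3]
6. ~(~p2 -> p1), 1   [~[]-rule on 5: fresh world 1, 0R1]
7. ~p2, 1   [~->-rule on 6]
8. ~p1, 1   [~->-rule on 6]
9. (p2 & <>~p1) -> (~p2 -> p1), 1   [[]-rule on 2 via 0R1]
10. p2 & <>~p1, 1   [[]-rule on 4 via 0R1]
11. p2, 1   [&-rule on 10]
12. <>~p1, 1   [&-rule on 10]
Accessibility: 0R1
Branch closes: p2 and ~p2 both at 1.
Every branch of the negation's tableau closes; the branch above is one of them.

Yes, valid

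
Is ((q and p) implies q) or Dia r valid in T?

Valid

Tableau for the negation not (((q and p) implies q) or Dia r):
1. not (((q and p) implies q) or Dia r), 0
2. not ((q and p) implies q), 0
3. not Dia r, 0
4. q and p, 0
5. not q, 0
6. q, 0
7. p, 0
Accessibility: 0R0
Branch closes: q and not q both at 0.
All branches of the negation close; one closing branch shown above.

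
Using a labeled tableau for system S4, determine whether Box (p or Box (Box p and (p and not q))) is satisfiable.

1. Box (p or Box (Box p and (p and not q))), 0
2. p or Box (Box p and (p and not q)), 0
3. Box (Box p and (p and not q)), 0
4. Box p and (p and not q), 0
5. Box p, 0
6. p and not q, 0
7. p, 0
8. not q, 0
Accessibility: 0R0

Satisfiable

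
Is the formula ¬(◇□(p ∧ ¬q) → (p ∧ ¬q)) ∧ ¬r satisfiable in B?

1. ¬(◇□(p ∧ ¬q) → (p ∧ ¬q)) ∧ ¬r, u
2. ¬(◇□(p ∧ ¬q) → (p ∧ ¬q)), u
3. ¬r, u
4. ◇□(p ∧ ¬q), u
5. ¬(p ∧ ¬q), u
6. q, u
7. □(p ∧ ¬q), v
8. p ∧ ¬q, u
9. p, u
10. ¬q, u
Accessibility: uRu, uRv, vRu, vRv
Branch closes: q and ¬q both at u.
Every branch closes; the branch above is one of them.

Unsatisfiable (every branch closes)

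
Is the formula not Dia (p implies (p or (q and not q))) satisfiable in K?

1. not Dia (p implies (p or (q and not q))), w0

Satisfiable (open branch found)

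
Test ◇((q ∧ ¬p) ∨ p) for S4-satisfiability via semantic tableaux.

Satisfiable (open branch found)

1. ◇((q ∧ ¬p) ∨ p), u
2. (q ∧ ¬p) ∨ p, v   [◇-rule on 1: fresh world v, uRv]
3. p, v   [∨-rule on 2 (branches; this branch)]
Accessibility: uRu, uRv, vRv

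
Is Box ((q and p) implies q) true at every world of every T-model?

Tableau for the negation not Box ((q and p) implies q):
1. not Box ((q and p) implies q), 0
2. not ((q and p) implies q), 1   [neg-Box-rule on 1: fresh world 1, 0R1]
3. q and p, 1   [neg-implies-rule on 2]
4. not q, 1   [neg-implies-rule on 2]
5. q, 1   [and-rule on 3]
6. p, 1   [and-rule on 3]
Accessibility: 0R0, 0R1, 1R1
Branch closes: q and not q both at 1.
All branches of the negation close; one closing branch shown above.

Valid in T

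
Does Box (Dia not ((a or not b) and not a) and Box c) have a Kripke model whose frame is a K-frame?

Satisfiable

1. Box (Dia not ((a or not b) and not a) and Box c), w0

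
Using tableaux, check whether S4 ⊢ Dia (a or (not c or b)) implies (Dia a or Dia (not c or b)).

Valid in S4

Tableau for the negation not (Dia (a or (not c or b)) implies (Dia a or Dia (not c or b))):
1. not (Dia (a or (not c or b)) implies (Dia a or Dia (not c or b))), 0
2. Dia (a or (not c or b)), 0
3. not (Dia a or Dia (not c or b)), 0
4. not Dia a, 0
5. not Dia (not c or b), 0
6. not a, 0
7. not (not c or b), 0
8. c, 0
9. not b, 0
10. a or (not c or b), 1
11. not a, 1
12. not (not c or b), 1
13. c, 1
14. not b, 1
15. not c or b, 1
16. b, 1
Accessibility: 0R0, 0R1, 1R1
Branch closes: b and not b both at 1.
All branches of the negation close; one closing branch shown above.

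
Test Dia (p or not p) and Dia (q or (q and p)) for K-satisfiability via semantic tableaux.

1. Dia (p or not p) and Dia (q or (q and p)), w0
2. Dia (p or not p), w0   [and-rule on 1]
3. Dia (q or (q and p)), w0   [and-rule on 1]
4. p or not p, w1   [Dia-rule on 2: fresh world w1, w0Rw1]
5. not p, w1   [or-rule on 4 (branches; this branch)]
6. q or (q and p), w2   [Dia-rule on 3: fresh world w2, w0Rw2]
7. q and p, w2   [or-rule on 6 (branches; this branch)]
8. q, w2   [and-rule on 7]
9. p, w2   [and-rule on 7]
Accessibility: w0Rw1, w0Rw2

Satisfiable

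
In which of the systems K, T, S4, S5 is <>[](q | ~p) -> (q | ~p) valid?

S5

S4-tableau for the negation ~(<>[](q | ~p) -> (q | ~p)):
1. ~(<>[](q | ~p) -> (q | ~p)), 0
2. <>[](q | ~p), 0
3. ~(q | ~p), 0
4. ~q, 0
5. p, 0
6. [](q | ~p), 1
7. q | ~p, 1
8. ~p, 1
Accessibility: 0R0, 0R1, 1R1
Complete open branch: countermodel on an S4-frame, so not valid in S4, nor in K, T (the same frame is also a K-frame and a T-frame).
S5-tableau for the negation ~(<>[](q | ~p) -> (q | ~p)):
1. ~(<>[](q | ~p) -> (q | ~p)), 0
2. <>[](q | ~p), 0
3. ~(q | ~p), 0
4. ~q, 0
5. p, 0
6. [](q | ~p), 1
7. q | ~p, 0
8. q | ~p, 1
9. ~p, 0
Accessibility: 0R0, 0R1, 1R0, 1R1
Branch closes: p and ~p both at 0.
Every branch closes (one shown): valid in S5.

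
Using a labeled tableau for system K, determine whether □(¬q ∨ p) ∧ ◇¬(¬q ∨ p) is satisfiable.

Unsatisfiable (every branch closes)

1. □(¬q ∨ p) ∧ ◇¬(¬q ∨ p), u
2. □(¬q ∨ p), u   [∧-rule on 1]
3. ◇¬(¬q ∨ p), u   [∧-rule on 1]
4. ¬(¬q ∨ p), v   [◇-rule on 3: fresh world v, uRv]
5. q, v   [¬∨-rule on 4]
6. ¬p, v   [¬∨-rule on 4]
7. ¬q ∨ p, v   [□-rule on 2 via uRv]
8. p, v   [∨-rule on 7 (branches; this branch)]
Accessibility: uRv
Branch closes: p and ¬p both at v.
(One branch shown.) All branches close.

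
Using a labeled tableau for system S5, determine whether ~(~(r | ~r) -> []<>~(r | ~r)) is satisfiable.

1. ~(~(r | ~r) -> []<>~(r | ~r)), u
2. ~(r | ~r), u
3. ~[]<>~(r | ~r), u
4. ~r, u
5. r, u
Accessibility: uRu
Branch closes: r and ~r both at u.
All branches of the tableau close; one closing branch shown above.

No, unsatisfiable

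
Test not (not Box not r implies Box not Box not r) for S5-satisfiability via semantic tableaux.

1. not (not Box not r implies Box not Box not r), 0
2. not Box not r, 0
3. not Box not Box not r, 0
4. r, 1
5. Box not r, 2
6. not r, 0
7. not r, 1
Accessibility: 0R0, 0R1, 0R2, 1R0, 1R1, 1R2, 2R0, 2R1, 2R2
Branch closes: r and not r both at 1.
All branches of the tableau close; one closing branch shown above.

No, unsatisfiable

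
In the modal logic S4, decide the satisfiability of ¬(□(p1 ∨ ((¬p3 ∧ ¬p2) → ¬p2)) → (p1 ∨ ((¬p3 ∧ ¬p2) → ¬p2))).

1. ¬(□(p1 ∨ ((¬p3 ∧ ¬p2) → ¬p2)) → (p1 ∨ ((¬p3 ∧ ¬p2) → ¬p2))), 0
2. □(p1 ∨ ((¬p3 ∧ ¬p2) → ¬p2)), 0
3. ¬(p1 ∨ ((¬p3 ∧ ¬p2) → ¬p2)), 0
4. ¬p1, 0
5. ¬((¬p3 ∧ ¬p2) → ¬p2), 0
6. ¬p3 ∧ ¬p2, 0
7. p2, 0
8. ¬p3, 0
9. ¬p2, 0
Accessibility: 0R0
Branch closes: p2 and ¬p2 both at 0.
Every branch closes; the branch above is one of them.

No, unsatisfiable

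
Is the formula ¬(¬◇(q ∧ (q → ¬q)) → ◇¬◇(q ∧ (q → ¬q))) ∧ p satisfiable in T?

1. ¬(¬◇(q ∧ (q → ¬q)) → ◇¬◇(q ∧ (q → ¬q))) ∧ p, w0
2. ¬(¬◇(q ∧ (q → ¬q)) → ◇¬◇(q ∧ (q → ¬q))), w0
3. p, w0
4. ¬◇(q ∧ (q → ¬q)), w0
5. ¬◇¬◇(q ∧ (q → ¬q)), w0
6. ¬(q ∧ (q → ¬q)), w0
7. ◇(q ∧ (q → ¬q)), w0
8. ¬(q → ¬q), w0
9. q, w0
10. q ∧ (q → ¬q), w1
11. q, w1
12. q → ¬q, w1
13. ¬(q ∧ (q → ¬q)), w1
14. ◇(q ∧ (q → ¬q)), w1
15. ¬q, w1
Accessibility: w0Rw0, w0Rw1, w1Rw1
Branch closes: q and ¬q both at w1.
Every branch closes; the branch above is one of them.

Unsatisfiable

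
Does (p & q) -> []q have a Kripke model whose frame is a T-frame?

1. (p & q) -> []q, w0
2. []q, w0   [->-rule on 1 (branches; this branch)]
3. q, w0   [[]-rule on 2 via w0Rw0]
Accessibility: w0Rw0

Satisfiable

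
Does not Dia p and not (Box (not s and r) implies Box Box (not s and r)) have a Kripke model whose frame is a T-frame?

1. not Dia p and not (Box (not s and r) implies Box Box (not s and r)), u
2. not Dia p, u
3. not (Box (not s and r) implies Box Box (not s and r)), u
4. Box (not s and r), u
5. not Box Box (not s and r), u
6. not p, u
7. not s and r, u
8. not s, u
9. r, u
10. not Box (not s and r), v
11. not p, v
12. not s and r, v
13. not s, v
14. r, v
15. not (not s and r), w
16. not r, w
Accessibility: uRu, uRv, vRv, vRw, wRw

Satisfiable (open branch found)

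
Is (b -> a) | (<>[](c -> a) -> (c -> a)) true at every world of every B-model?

Yes, valid

Tableau for the negation ~((b -> a) | (<>[](c -> a) -> (c -> a))):
1. ~((b -> a) | (<>[](c -> a) -> (c -> a))), u
2. ~(b -> a), u
3. ~(<>[](c -> a) -> (c -> a)), u
4. b, u
5. ~a, u
6. <>[](c -> a), u
7. ~(c -> a), u
8. c, u
9. [](c -> a), v
10. c -> a, u
11. c -> a, v
12. a, u
Accessibility: uRu, uRv, vRu, vRv
Branch closes: a and ~a both at u.
All branches of the negation close; one closing branch shown above.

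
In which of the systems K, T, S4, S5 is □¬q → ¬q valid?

K-tableau for the negation ¬(□¬q → ¬q):
1. ¬(□¬q → ¬q), 0
2. □¬q, 0
3. q, 0
Complete open branch: countermodel on a K-frame, so not valid in K.
T-tableau for the negation ¬(□¬q → ¬q):
1. ¬(□¬q → ¬q), 0
2. □¬q, 0
3. q, 0
4. ¬q, 0
Accessibility: 0R0
Branch closes: q and ¬q both at 0.
Every branch closes (one shown): valid in T, hence also in S4, S5 (every theorem of T is a theorem of S4 and S5).

T, S4, S5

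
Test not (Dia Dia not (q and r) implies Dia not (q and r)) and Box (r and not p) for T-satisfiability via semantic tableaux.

1. not (Dia Dia not (q and r) implies Dia not (q and r)) and Box (r and not p), 0
2. not (Dia Dia not (q and r) implies Dia not (q and r)), 0
3. Box (r and not p), 0
4. Dia Dia not (q and r), 0
5. not Dia not (q and r), 0
6. r and not p, 0
7. r, 0
8. not p, 0
9. q and r, 0
10. q, 0
11. Dia not (q and r), 1
12. r and not p, 1
13. r, 1
14. not p, 1
15. q and r, 1
16. q, 1
17. not (q and r), 2
18. not r, 2
Accessibility: 0R0, 0R1, 1R1, 1R2, 2R2

Yes, satisfiable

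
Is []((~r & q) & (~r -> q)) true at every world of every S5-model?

Not valid

Tableau for the negation ~[]((~r & q) & (~r -> q)):
1. ~[]((~r & q) & (~r -> q)), w0
2. ~((~r & q) & (~r -> q)), w1   [~[]-rule on 1: fresh world w1, w0Rw1]
3. ~(~r -> q), w1   [~&-rule on 2 (branches; this branch)]
4. ~r, w1   [~->-rule on 3]
5. ~q, w1   [~->-rule on 3]
Accessibility: w0Rw0, w0Rw1, w1Rw0, w1Rw1
The negation has an open branch (countermodel exists).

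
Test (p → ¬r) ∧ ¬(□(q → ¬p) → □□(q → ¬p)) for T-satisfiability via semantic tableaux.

1. (p → ¬r) ∧ ¬(□(q → ¬p) → □□(q → ¬p)), w0
2. p → ¬r, w0   [∧-rule on 1]
3. ¬(□(q → ¬p) → □□(q → ¬p)), w0   [∧-rule on 1]
4. □(q → ¬p), w0   [¬→-rule on 3]
5. ¬□□(q → ¬p), w0   [¬→-rule on 3]
6. q → ¬p, w0   [□-rule on 4 via w0Rw0]
7. ¬r, w0   [→-rule on 2 (branches; this branch)]
8. ¬p, w0   [→-rule on 6 (branches; this branch)]
9. ¬□(q → ¬p), w1   [¬□-rule on 5: fresh world w1, w0Rw1]
10. q → ¬p, w1   [□-rule on 4 via w0Rw1]
11. ¬p, w1   [→-rule on 10 (branches; this branch)]
12. ¬(q → ¬p), w2   [¬□-rule on 9: fresh world w2, w1Rw2]
13. q, w2   [¬→-rule on 12]
14. p, w2   [¬→-rule on 12]
Accessibility: w0Rw0, w0Rw1, w1Rw1, w1Rw2, w2Rw2

Satisfiable (open branch found)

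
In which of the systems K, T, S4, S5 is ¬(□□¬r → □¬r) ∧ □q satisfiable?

K-tableau for the formula:
1. ¬(□□¬r → □¬r) ∧ □q, 0
2. ¬(□□¬r → □¬r), 0   [∧-rule on 1]
3. □q, 0   [∧-rule on 1]
4. □□¬r, 0   [¬→-rule on 2]
5. ¬□¬r, 0   [¬→-rule on 2]
6. r, 1   [¬□-rule on 5: fresh world 1, 0R1]
7. q, 1   [□-rule on 3 via 0R1]
8. □¬r, 1   [□-rule on 4 via 0R1]
Accessibility: 0R1
Complete open branch: satisfiable in K.
T-tableau for the formula:
1. ¬(□□¬r → □¬r) ∧ □q, 0
2. ¬(□□¬r → □¬r), 0   [∧-rule on 1]
3. □q, 0   [∧-rule on 1]
4. □□¬r, 0   [¬→-rule on 2]
5. ¬□¬r, 0   [¬→-rule on 2]
6. q, 0   [□-rule on 3 via 0R0]
7. □¬r, 0   [□-rule on 4 via 0R0]
8. ¬r, 0   [□-rule on 7 via 0R0]
9. r, 1   [¬□-rule on 5: fresh world 1, 0R1]
10. q, 1   [□-rule on 3 via 0R1]
11. □¬r, 1   [□-rule on 4 via 0R1]
12. ¬r, 1   [□-rule on 7 via 0R1]
Accessibility: 0R0, 0R1, 1R1
Branch closes: r and ¬r both at 1.
Every branch closes (one shown): unsatisfiable in T, hence also in S4, S5 (every S4/S5-frame is a T-frame).

K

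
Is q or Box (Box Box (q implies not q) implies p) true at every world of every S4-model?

No, not valid

Tableau for the negation not (q or Box (Box Box (q implies not q) implies p)):
1. not (q or Box (Box Box (q implies not q) implies p)), w0
2. not q, w0
3. not Box (Box Box (q implies not q) implies p), w0
4. not (Box Box (q implies not q) implies p), w1
5. Box Box (q implies not q), w1
6. not p, w1
7. Box (q implies not q), w1
8. q implies not q, w1
9. not q, w1
Accessibility: w0Rw0, w0Rw1, w1Rw1
The negation has an open branch (countermodel exists).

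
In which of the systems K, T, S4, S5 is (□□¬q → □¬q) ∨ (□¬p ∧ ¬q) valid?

K-tableau for the negation ¬((□□¬q → □¬q) ∨ (□¬p ∧ ¬q)):
1. ¬((□□¬q → □¬q) ∨ (□¬p ∧ ¬q)), u
2. ¬(□□¬q → □¬q), u   [¬∨-rule on 1]
3. ¬(□¬p ∧ ¬q), u   [¬∨-rule on 1]
4. □□¬q, u   [¬→-rule on 2]
5. ¬□¬q, u   [¬→-rule on 2]
6. q, u   [¬∧-rule on 3 (branches; this branch)]
7. q, v   [¬□-rule on 5: fresh world v, uRv]
8. □¬q, v   [□-rule on 4 via uRv]
Accessibility: uRv
Complete open branch: countermodel on a K-frame, so not valid in K.
T-tableau for the negation ¬((□□¬q → □¬q) ∨ (□¬p ∧ ¬q)):
1. ¬((□□¬q → □¬q) ∨ (□¬p ∧ ¬q)), u
2. ¬(□□¬q → □¬q), u   [¬∨-rule on 1]
3. ¬(□¬p ∧ ¬q), u   [¬∨-rule on 1]
4. □□¬q, u   [¬→-rule on 2]
5. ¬□¬q, u   [¬→-rule on 2]
6. □¬q, u   [□-rule on 4 via uRu]
7. ¬q, u   [□-rule on 6 via uRu]
8. ¬□¬p, u   [¬∧-rule on 3 (branches; this branch)]
9. q, v   [¬□-rule on 5: fresh world v, uRv]
10. □¬q, v   [□-rule on 4 via uRv]
11. ¬q, v   [□-rule on 6 via uRv]
Accessibility: uRu, uRv, vRv
Branch closes: q and ¬q both at v.
Every branch closes (one shown): valid in T, hence also in S4, S5 (every theorem of T is a theorem of S4 and S5).

T, S4, S5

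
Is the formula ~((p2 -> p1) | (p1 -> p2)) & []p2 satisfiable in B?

No, unsatisfiable

1. ~((p2 -> p1) | (p1 -> p2)) & []p2, 0
2. ~((p2 -> p1) | (p1 -> p2)), 0   [&-rule on 1]
3. []p2, 0   [&-rule on 1]
4. ~(p2 -> p1), 0   [~|-rule on 2]
5. ~(p1 -> p2), 0   [~|-rule on 2]
6. p2, 0   [~->-rule on 4]
7. ~p1, 0   [~->-rule on 4]
8. p1, 0   [~->-rule on 5]
9. ~p2, 0   [~->-rule on 5]
Accessibility: 0R0
Branch closes: p1 and ~p1 both at 0.
(One branch shown.) All branches close.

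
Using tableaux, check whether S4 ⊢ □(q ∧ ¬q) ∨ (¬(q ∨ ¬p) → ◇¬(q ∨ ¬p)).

Tableau for the negation ¬(□(q ∧ ¬q) ∨ (¬(q ∨ ¬p) → ◇¬(q ∨ ¬p))):
1. ¬(□(q ∧ ¬q) ∨ (¬(q ∨ ¬p) → ◇¬(q ∨ ¬p))), u
2. ¬□(q ∧ ¬q), u   [¬∨-rule on 1]
3. ¬(¬(q ∨ ¬p) → ◇¬(q ∨ ¬p)), u   [¬∨-rule on 1]
4. ¬(q ∨ ¬p), u   [¬→-rule on 3]
5. ¬◇¬(q ∨ ¬p), u   [¬→-rule on 3]
6. ¬q, u   [¬∨-rule on 4]
7. p, u   [¬∨-rule on 4]
8. q ∨ ¬p, u   [¬◇-rule on 5 via uRu]
9. ¬p, u   [∨-rule on 8 (branches; this branch)]
Accessibility: uRu
Branch closes: p and ¬p both at u.
Every branch of the negation's tableau closes; the branch above is one of them.

Valid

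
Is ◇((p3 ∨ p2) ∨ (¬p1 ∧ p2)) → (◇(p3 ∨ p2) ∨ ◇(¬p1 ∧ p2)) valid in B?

Tableau for the negation ¬(◇((p3 ∨ p2) ∨ (¬p1 ∧ p2)) → (◇(p3 ∨ p2) ∨ ◇(¬p1 ∧ p2))):
1. ¬(◇((p3 ∨ p2) ∨ (¬p1 ∧ p2)) → (◇(p3 ∨ p2) ∨ ◇(¬p1 ∧ p2))), 0
2. ◇((p3 ∨ p2) ∨ (¬p1 ∧ p2)), 0
3. ¬(◇(p3 ∨ p2) ∨ ◇(¬p1 ∧ p2)), 0
4. ¬◇(p3 ∨ p2), 0
5. ¬◇(¬p1 ∧ p2), 0
6. ¬(p3 ∨ p2), 0
7. ¬p3, 0
8. ¬p2, 0
9. ¬(¬p1 ∧ p2), 0
10. (p3 ∨ p2) ∨ (¬p1 ∧ p2), 1
11. ¬(p3 ∨ p2), 1
12. ¬p3, 1
13. ¬p2, 1
14. ¬(¬p1 ∧ p2), 1
15. p3 ∨ p2, 1
16. p2, 1
Accessibility: 0R0, 0R1, 1R0, 1R1
Branch closes: p2 and ¬p2 both at 1.
All branches of the negation close; one closing branch shown above.

Valid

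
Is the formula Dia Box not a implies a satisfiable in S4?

1. Dia Box not a implies a, 0
2. a, 0   [implies-rule on 1 (branches; this branch)]
Accessibility: 0R0

Satisfiable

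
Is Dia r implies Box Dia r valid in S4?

No, not valid

Tableau for the negation not (Dia r implies Box Dia r):
1. not (Dia r implies Box Dia r), u
2. Dia r, u
3. not Box Dia r, u
4. r, v
5. not Dia r, w
6. not r, w
Accessibility: uRu, uRv, uRw, vRv, wRw
The negation has an open branch (countermodel exists).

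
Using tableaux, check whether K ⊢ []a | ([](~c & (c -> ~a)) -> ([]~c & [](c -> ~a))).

Yes, valid

Tableau for the negation ~([]a | ([](~c & (c -> ~a)) -> ([]~c & [](c -> ~a)))):
1. ~([]a | ([](~c & (c -> ~a)) -> ([]~c & [](c -> ~a)))), w0
2. ~[]a, w0
3. ~([](~c & (c -> ~a)) -> ([]~c & [](c -> ~a))), w0
4. [](~c & (c -> ~a)), w0
5. ~([]~c & [](c -> ~a)), w0
6. ~[](c -> ~a), w0
7. ~a, w1
8. ~c & (c -> ~a), w1
9. ~c, w1
10. c -> ~a, w1
11. ~(c -> ~a), w2
12. c, w2
13. a, w2
14. ~c & (c -> ~a), w2
15. ~c, w2
16. c -> ~a, w2
Accessibility: w0Rw1, w0Rw2
Branch closes: c and ~c both at w2.
All branches of the negation close; one closing branch shown above.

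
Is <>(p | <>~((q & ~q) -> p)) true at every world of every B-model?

Tableau for the negation ~<>(p | <>~((q & ~q) -> p)):
1. ~<>(p | <>~((q & ~q) -> p)), 0
2. ~(p | <>~((q & ~q) -> p)), 0   [~<>-rule on 1 via 0R0]
3. ~p, 0   [~|-rule on 2]
4. ~<>~((q & ~q) -> p), 0   [~|-rule on 2]
5. (q & ~q) -> p, 0   [~<>-rule on 4 via 0R0]
6. ~(q & ~q), 0   [->-rule on 5 (branches; this branch)]
7. q, 0   [~&-rule on 6 (branches; this branch)]
Accessibility: 0R0
The negation has an open branch (countermodel exists).

Not valid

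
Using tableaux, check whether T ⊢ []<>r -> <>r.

Tableau for the negation ~([]<>r -> <>r):
1. ~([]<>r -> <>r), w0
2. []<>r, w0   [~->-rule on 1]
3. ~<>r, w0   [~->-rule on 1]
4. <>r, w0   [[]-rule on 2 via w0Rw0]
5. ~r, w0   [~<>-rule on 3 via w0Rw0]
6. r, w1   [<>-rule on 4: fresh world w1, w0Rw1]
7. <>r, w1   [[]-rule on 2 via w0Rw1]
8. ~r, w1   [~<>-rule on 3 via w0Rw1]
Accessibility: w0Rw0, w0Rw1, w1Rw1
Branch closes: r and ~r both at w1.
Every branch of the negation's tableau closes; the branch above is one of them.

Valid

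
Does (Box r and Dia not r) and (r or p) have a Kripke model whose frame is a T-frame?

No, unsatisfiable

1. (Box r and Dia not r) and (r or p), w0
2. Box r and Dia not r, w0
3. r or p, w0
4. Box r, w0
5. Dia not r, w0
6. r, w0
7. p, w0
8. not r, w1
9. r, w1
Accessibility: w0Rw0, w0Rw1, w1Rw1
Branch closes: r and not r both at w1.
Every branch closes; the branch above is one of them.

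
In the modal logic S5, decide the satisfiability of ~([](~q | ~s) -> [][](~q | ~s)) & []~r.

Unsatisfiable

1. ~([](~q | ~s) -> [][](~q | ~s)) & []~r, 0
2. ~([](~q | ~s) -> [][](~q | ~s)), 0
3. []~r, 0
4. [](~q | ~s), 0
5. ~[][](~q | ~s), 0
6. ~r, 0
7. ~q | ~s, 0
8. ~s, 0
9. ~[](~q | ~s), 1
10. ~r, 1
11. ~q | ~s, 1
12. ~s, 1
13. ~(~q | ~s), 2
14. q, 2
15. s, 2
16. ~r, 2
17. ~q | ~s, 2
18. ~s, 2
Accessibility: 0R0, 0R1, 0R2, 1R0, 1R1, 1R2, 2R0, 2R1, 2R2
Branch closes: s and ~s both at 2.
(One branch shown.) All branches close.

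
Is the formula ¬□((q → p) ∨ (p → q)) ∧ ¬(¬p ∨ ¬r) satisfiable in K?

Unsatisfiable

1. ¬□((q → p) ∨ (p → q)) ∧ ¬(¬p ∨ ¬r), w0
2. ¬□((q → p) ∨ (p → q)), w0   [∧-rule on 1]
3. ¬(¬p ∨ ¬r), w0   [∧-rule on 1]
4. p, w0   [¬∨-rule on 3]
5. r, w0   [¬∨-rule on 3]
6. ¬((q → p) ∨ (p → q)), w1   [¬□-rule on 2: fresh world w1, w0Rw1]
7. ¬(q → p), w1   [¬∨-rule on 6]
8. ¬(p → q), w1   [¬∨-rule on 6]
9. q, w1   [¬→-rule on 7]
10. ¬p, w1   [¬→-rule on 7]
11. p, w1   [¬→-rule on 8]
12. ¬q, w1   [¬→-rule on 8]
Accessibility: w0Rw1
Branch closes: p and ¬p both at w1.
Every branch closes; the branch above is one of them.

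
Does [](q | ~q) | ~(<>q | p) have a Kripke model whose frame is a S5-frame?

Satisfiable

1. [](q | ~q) | ~(<>q | p), u
2. ~(<>q | p), u
3. ~<>q, u
4. ~p, u
5. ~q, u
Accessibility: uRu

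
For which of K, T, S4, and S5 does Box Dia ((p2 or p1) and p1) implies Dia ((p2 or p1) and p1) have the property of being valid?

T, S4, S5

T-tableau for the negation not (Box Dia ((p2 or p1) and p1) implies Dia ((p2 or p1) and p1)):
1. not (Box Dia ((p2 or p1) and p1) implies Dia ((p2 or p1) and p1)), w0
2. Box Dia ((p2 or p1) and p1), w0
3. not Dia ((p2 or p1) and p1), w0
4. Dia ((p2 or p1) and p1), w0
5. not ((p2 or p1) and p1), w0
6. not (p2 or p1), w0
7. not p2, w0
8. not p1, w0
9. (p2 or p1) and p1, w1
10. p2 or p1, w1
11. p1, w1
12. Dia ((p2 or p1) and p1), w1
13. not ((p2 or p1) and p1), w1
14. not (p2 or p1), w1
15. not p2, w1
16. not p1, w1
Accessibility: w0Rw0, w0Rw1, w1Rw1
Branch closes: p1 and not p1 both at w1.
Every branch closes (one shown): valid in T, hence also in S4, S5 (every theorem of T is a theorem of S4 and S5).
K-tableau for the negation not (Box Dia ((p2 or p1) and p1) implies Dia ((p2 or p1) and p1)):
1. not (Box Dia ((p2 or p1) and p1) implies Dia ((p2 or p1) and p1)), w0
2. Box Dia ((p2 or p1) and p1), w0
3. not Dia ((p2 or p1) and p1), w0
Complete open branch: countermodel on a K-frame, so not valid in K.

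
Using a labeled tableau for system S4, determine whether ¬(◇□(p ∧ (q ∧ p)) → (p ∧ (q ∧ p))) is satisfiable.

1. ¬(◇□(p ∧ (q ∧ p)) → (p ∧ (q ∧ p))), 0
2. ◇□(p ∧ (q ∧ p)), 0
3. ¬(p ∧ (q ∧ p)), 0
4. ¬(q ∧ p), 0
5. ¬p, 0
6. □(p ∧ (q ∧ p)), 1
7. p ∧ (q ∧ p), 1
8. p, 1
9. q ∧ p, 1
10. q, 1
Accessibility: 0R0, 0R1, 1R1

Satisfiable (open branch found)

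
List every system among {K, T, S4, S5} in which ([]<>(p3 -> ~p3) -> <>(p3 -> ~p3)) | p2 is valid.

T, S4, S5

K-tableau for the negation ~(([]<>(p3 -> ~p3) -> <>(p3 -> ~p3)) | p2):
1. ~(([]<>(p3 -> ~p3) -> <>(p3 -> ~p3)) | p2), u
2. ~([]<>(p3 -> ~p3) -> <>(p3 -> ~p3)), u
3. ~p2, u
4. []<>(p3 -> ~p3), u
5. ~<>(p3 -> ~p3), u
Complete open branch: countermodel on a K-frame, so not valid in K.
T-tableau for the negation ~(([]<>(p3 -> ~p3) -> <>(p3 -> ~p3)) | p2):
1. ~(([]<>(p3 -> ~p3) -> <>(p3 -> ~p3)) | p2), u
2. ~([]<>(p3 -> ~p3) -> <>(p3 -> ~p3)), u
3. ~p2, u
4. []<>(p3 -> ~p3), u
5. ~<>(p3 -> ~p3), u
6. <>(p3 -> ~p3), u
7. ~(p3 -> ~p3), u
8. p3, u
9. p3 -> ~p3, v
10. <>(p3 -> ~p3), v
11. ~(p3 -> ~p3), v
12. p3, v
13. ~p3, v
Accessibility: uRu, uRv, vRv
Branch closes: p3 and ~p3 both at v.
Every branch closes (one shown): valid in T, hence also in S4, S5 (every theorem of T is a theorem of S4 and S5).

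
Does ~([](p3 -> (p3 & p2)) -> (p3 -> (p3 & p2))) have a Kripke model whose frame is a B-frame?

1. ~([](p3 -> (p3 & p2)) -> (p3 -> (p3 & p2))), 0
2. [](p3 -> (p3 & p2)), 0   [~->-rule on 1]
3. ~(p3 -> (p3 & p2)), 0   [~->-rule on 1]
4. p3, 0   [~->-rule on 3]
5. ~(p3 & p2), 0   [~->-rule on 3]
6. p3 -> (p3 & p2), 0   [[]-rule on 2 via 0R0]
7. ~p2, 0   [~&-rule on 5 (branches; this branch)]
8. p3 & p2, 0   [->-rule on 6 (branches; this branch)]
9. p2, 0   [&-rule on 8]
Accessibility: 0R0
Branch closes: p2 and ~p2 both at 0.
(One branch shown.) All branches close.

Unsatisfiable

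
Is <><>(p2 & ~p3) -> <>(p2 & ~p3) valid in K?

Tableau for the negation ~(<><>(p2 & ~p3) -> <>(p2 & ~p3)):
1. ~(<><>(p2 & ~p3) -> <>(p2 & ~p3)), u
2. <><>(p2 & ~p3), u
3. ~<>(p2 & ~p3), u
4. <>(p2 & ~p3), v
5. ~(p2 & ~p3), v
6. p3, v
7. p2 & ~p3, w
8. p2, w
9. ~p3, w
Accessibility: uRv, vRw
The negation has an open branch (countermodel exists).

Invalid (countermodel exists)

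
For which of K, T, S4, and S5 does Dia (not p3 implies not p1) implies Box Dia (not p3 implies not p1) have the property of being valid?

S5-tableau for the negation not (Dia (not p3 implies not p1) implies Box Dia (not p3 implies not p1)):
1. not (Dia (not p3 implies not p1) implies Box Dia (not p3 implies not p1)), 0
2. Dia (not p3 implies not p1), 0
3. not Box Dia (not p3 implies not p1), 0
4. not p3 implies not p1, 1
5. not p1, 1
6. not Dia (not p3 implies not p1), 2
7. not (not p3 implies not p1), 0
8. not p3, 0
9. p1, 0
10. not (not p3 implies not p1), 1
11. not p3, 1
12. p1, 1
Accessibility: 0R0, 0R1, 0R2, 1R0, 1R1, 1R2, 2R0, 2R1, 2R2
Branch closes: p1 and not p1 both at 1.
Every branch closes (one shown): valid in S5.
S4-tableau for the negation not (Dia (not p3 implies not p1) implies Box Dia (not p3 implies not p1)):
1. not (Dia (not p3 implies not p1) implies Box Dia (not p3 implies not p1)), 0
2. Dia (not p3 implies not p1), 0
3. not Box Dia (not p3 implies not p1), 0
4. not p3 implies not p1, 1
5. not p1, 1
6. not Dia (not p3 implies not p1), 2
7. not (not p3 implies not p1), 2
8. not p3, 2
9. p1, 2
Accessibility: 0R0, 0R1, 0R2, 1R1, 2R2
Complete open branch: countermodel on an S4-frame, so not valid in S4, nor in K, T (the same frame is also a K-frame and a T-frame).

S5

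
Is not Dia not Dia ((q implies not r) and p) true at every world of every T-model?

Not valid

Tableau for the negation Dia not Dia ((q implies not r) and p):
1. Dia not Dia ((q implies not r) and p), 0
2. not Dia ((q implies not r) and p), 1
3. not ((q implies not r) and p), 1
4. not p, 1
Accessibility: 0R0, 0R1, 1R1
The negation has an open branch (countermodel exists).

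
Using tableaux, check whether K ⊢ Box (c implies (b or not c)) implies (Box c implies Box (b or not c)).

Valid

Tableau for the negation not (Box (c implies (b or not c)) implies (Box c implies Box (b or not c))):
1. not (Box (c implies (b or not c)) implies (Box c implies Box (b or not c))), w0
2. Box (c implies (b or not c)), w0
3. not (Box c implies Box (b or not c)), w0
4. Box c, w0
5. not Box (b or not c), w0
6. not (b or not c), w1
7. not b, w1
8. c, w1
9. c implies (b or not c), w1
10. b or not c, w1
11. not c, w1
Accessibility: w0Rw1
Branch closes: c and not c both at w1.
Every branch of the negation's tableau closes; the branch above is one of them.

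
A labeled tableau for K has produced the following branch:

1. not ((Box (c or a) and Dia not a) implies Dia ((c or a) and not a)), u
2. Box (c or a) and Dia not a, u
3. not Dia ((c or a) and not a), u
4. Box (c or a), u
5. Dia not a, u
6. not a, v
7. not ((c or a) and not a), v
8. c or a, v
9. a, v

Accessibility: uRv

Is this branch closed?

Both a and not a appear at v.

Yes, closed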